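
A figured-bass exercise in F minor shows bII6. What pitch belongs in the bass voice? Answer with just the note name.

bII in F minor has root Gb; the chord is Gb-Bb-Db.
The figure 6 means first inversion — the third is in the bass.

Bb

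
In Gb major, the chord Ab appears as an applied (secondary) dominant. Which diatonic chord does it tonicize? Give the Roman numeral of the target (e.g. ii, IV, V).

The chord is a major triad on Ab.
A dominant resolves down a perfect fifth: Ab → Db. In Gb major, Db is scale degree 5, i.e. V.

V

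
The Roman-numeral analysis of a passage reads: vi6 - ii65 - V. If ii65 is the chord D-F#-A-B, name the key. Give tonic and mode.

ii65 is given as D-F#-A-B — a minor seventh chord with root B.
ii65 on B implies B is the supertonic; that puts the tonic at A, and the lowercase numeral fits major mode.

A major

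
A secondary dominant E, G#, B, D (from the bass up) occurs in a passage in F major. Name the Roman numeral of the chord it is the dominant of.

iii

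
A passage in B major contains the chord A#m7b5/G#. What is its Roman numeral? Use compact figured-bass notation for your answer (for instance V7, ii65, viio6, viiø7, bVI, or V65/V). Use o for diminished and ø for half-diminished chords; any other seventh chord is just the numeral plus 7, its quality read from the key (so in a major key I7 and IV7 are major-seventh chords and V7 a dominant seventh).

The pitches A#-C#-E-G# form a half-diminished seventh chord rooted on A#.
A# is scale degree 7 in B major, and a half-diminished seventh chord on that degree is written viiø7.
With G# in the bass the chord is in third inversion, so the figured bass is 42.

viiø42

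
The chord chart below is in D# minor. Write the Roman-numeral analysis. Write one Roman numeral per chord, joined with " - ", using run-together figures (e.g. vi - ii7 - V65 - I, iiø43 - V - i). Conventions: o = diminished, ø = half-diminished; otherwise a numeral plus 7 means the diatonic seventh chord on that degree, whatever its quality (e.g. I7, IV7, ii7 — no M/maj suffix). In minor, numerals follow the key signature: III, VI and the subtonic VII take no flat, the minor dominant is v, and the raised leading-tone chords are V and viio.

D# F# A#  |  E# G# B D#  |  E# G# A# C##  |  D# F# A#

i - iiø7 - V43 - i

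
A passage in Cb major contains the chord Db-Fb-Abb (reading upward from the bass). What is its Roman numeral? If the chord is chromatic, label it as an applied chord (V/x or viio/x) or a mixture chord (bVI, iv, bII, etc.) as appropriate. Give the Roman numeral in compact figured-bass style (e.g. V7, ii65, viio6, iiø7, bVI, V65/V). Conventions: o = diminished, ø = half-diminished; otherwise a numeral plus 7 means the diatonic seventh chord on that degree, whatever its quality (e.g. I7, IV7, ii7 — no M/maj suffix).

iio

The pitches Db-Fb-Abb form a diminished triad rooted on Db.
Db is the second degree of Cb major. This is the diminished supertonic triad, borrowed from the parallel minor.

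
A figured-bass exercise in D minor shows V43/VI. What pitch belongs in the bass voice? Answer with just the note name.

The applied chord V43/VI is rooted on F: F-A-C-Eb.
The figure 43 means second inversion — the fifth is in the bass.

C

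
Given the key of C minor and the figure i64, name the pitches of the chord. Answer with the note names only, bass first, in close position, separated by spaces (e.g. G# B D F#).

The numeral's case and figure indicate a minor triad. In C minor its root, scale degree 1, is C.
That chord is spelled C-Eb-G.
With the 64 figure the chord is in second inversion; from the bass G upward in close position it reads G-C-Eb.

G C Eb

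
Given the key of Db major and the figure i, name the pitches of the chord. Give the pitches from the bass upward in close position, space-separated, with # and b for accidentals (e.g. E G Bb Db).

Db Fb Ab

i is the minor tonic, borrowed from the parallel minor. In Db major that root is Db.
So the chord is Db-Fb-Ab.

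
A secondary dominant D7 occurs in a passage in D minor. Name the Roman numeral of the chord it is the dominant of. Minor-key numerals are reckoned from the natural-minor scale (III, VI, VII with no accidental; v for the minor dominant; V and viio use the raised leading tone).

iv

The chord is a dominant seventh chord on D.
A dominant resolves down a perfect fifth: D → G. In D minor, G is scale degree 4, i.e. iv.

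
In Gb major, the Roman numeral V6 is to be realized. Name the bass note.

V in Gb major has root Db; the chord is Db-F-Ab.
The figure 6 means first inversion — the third is in the bass.

F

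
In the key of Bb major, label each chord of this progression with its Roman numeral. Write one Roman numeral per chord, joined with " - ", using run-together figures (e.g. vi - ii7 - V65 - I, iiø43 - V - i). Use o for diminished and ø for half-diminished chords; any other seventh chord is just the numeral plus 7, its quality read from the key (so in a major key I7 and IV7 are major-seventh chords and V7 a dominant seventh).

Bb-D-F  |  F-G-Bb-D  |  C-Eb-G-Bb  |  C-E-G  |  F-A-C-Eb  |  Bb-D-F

I - vi42 - ii7 - V/V - V7 - I

Bb-D-F has root Bb, degree 1 in Bb major, so I.
F-G-Bb-D has root G, degree 6 in Bb major, so vi42.
C-Eb-G-Bb: minor seventh chord on C = scale degree 2 → ii7.
C-E-G: a major triad on C, the applied dominant of V → V/V.
F-A-C-Eb: dominant seventh chord on F = scale degree 5 → V7.
Bb-D-F has root Bb, degree 1 in Bb major, so I.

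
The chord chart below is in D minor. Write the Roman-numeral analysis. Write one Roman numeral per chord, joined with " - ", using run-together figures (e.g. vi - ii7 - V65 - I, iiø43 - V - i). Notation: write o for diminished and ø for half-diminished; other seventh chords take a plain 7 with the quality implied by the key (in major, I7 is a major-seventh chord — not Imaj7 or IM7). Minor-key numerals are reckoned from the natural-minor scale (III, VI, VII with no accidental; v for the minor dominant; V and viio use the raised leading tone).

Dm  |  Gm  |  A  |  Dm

i - iv - V - i

Dm: root D is the tonic; minor triad there is i.
Gm: minor triad on G = scale degree 4 → iv.
A: major triad on A = scale degree 5 → V.
Dm: minor triad on D = scale degree 1 → i.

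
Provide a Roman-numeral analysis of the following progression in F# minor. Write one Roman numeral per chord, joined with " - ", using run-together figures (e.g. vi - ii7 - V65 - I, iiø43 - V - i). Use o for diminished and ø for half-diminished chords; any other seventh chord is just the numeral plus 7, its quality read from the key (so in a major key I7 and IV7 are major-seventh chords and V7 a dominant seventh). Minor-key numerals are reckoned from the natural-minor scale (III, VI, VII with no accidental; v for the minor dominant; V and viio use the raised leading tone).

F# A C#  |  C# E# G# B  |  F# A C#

i - V7 - i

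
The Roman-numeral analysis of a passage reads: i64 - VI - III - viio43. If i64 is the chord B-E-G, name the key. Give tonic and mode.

E minor

i64 is given as B-E-G — a minor triad with root E.
If E is scale degree 1 and the mode makes that degree carry a minor triad, the tonic is E and the mode is minor.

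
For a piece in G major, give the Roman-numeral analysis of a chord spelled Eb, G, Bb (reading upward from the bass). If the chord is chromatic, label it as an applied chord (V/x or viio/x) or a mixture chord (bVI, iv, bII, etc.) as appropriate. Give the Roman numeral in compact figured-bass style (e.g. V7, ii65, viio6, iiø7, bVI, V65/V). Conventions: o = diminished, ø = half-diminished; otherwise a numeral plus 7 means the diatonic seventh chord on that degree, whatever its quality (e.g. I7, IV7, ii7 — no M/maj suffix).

The pitches Eb-G-Bb form a major triad rooted on Eb.
Eb is the lowered sixth degree of G major (diatonic 6 would be E). This is a major triad on the lowered sixth degree, borrowed from the parallel minor.

bVI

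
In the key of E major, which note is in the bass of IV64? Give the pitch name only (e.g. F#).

IV in E major has root A; the chord is A-C#-E.
The figure 64 means second inversion — the fifth is in the bass.

E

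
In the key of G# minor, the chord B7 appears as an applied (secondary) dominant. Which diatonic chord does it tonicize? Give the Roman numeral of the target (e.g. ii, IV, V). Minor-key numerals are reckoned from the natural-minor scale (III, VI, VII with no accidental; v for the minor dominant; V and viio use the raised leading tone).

VI

The chord is a dominant seventh chord on B.
A dominant resolves down a perfect fifth: B → E. In G# minor, E is scale degree 6, i.e. VI.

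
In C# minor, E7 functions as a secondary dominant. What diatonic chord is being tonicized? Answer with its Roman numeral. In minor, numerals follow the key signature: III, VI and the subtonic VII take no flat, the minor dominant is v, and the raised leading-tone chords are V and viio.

The chord is a dominant seventh chord on E.
A dominant resolves down a perfect fifth: E → A. In C# minor, A is scale degree 6, i.e. VI.

VI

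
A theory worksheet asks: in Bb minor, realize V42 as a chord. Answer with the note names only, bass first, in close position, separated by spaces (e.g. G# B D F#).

Eb F A C

In Bb minor, the dominant is F. The dominant is major (leading tone raised), so V is a dominant seventh chord.
Stacking thirds from F gives F-A-C-Eb.
With the 42 figure the chord is in third inversion; from the bass Eb upward in close position it reads Eb-F-A-C.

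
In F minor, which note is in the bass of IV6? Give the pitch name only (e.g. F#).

D

IV in F minor has root Bb; the chord is Bb-D-F.
The figure 6 means first inversion — the third is in the bass.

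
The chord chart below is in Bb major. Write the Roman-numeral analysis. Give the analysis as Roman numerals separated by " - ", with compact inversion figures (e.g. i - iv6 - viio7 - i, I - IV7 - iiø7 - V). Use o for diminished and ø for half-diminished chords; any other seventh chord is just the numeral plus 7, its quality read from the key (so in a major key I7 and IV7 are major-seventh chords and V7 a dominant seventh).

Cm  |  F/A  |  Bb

ii - V6 - I

Cm: minor triad on C = scale degree 2 → ii.
F/A: major triad on F = scale degree 5 → V6.
Bb has root Bb, degree 1 in Bb major, so I.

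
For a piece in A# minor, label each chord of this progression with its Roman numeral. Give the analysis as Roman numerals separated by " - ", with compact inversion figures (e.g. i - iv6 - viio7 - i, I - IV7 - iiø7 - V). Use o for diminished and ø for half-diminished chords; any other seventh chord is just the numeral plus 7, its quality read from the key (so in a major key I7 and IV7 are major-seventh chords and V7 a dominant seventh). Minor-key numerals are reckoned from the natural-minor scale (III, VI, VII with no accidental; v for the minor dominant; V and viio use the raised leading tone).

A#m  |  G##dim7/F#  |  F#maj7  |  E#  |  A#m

i - viio42 - VI7 - V - i

A#m: root A# is the tonic; minor triad there is i.
G##dim7/F#: root G## is the leading tone; fully diminished seventh chord there is viio42.
F#maj7: root F# is the submediant; major seventh chord there is VI7.
E#: root E# is the dominant; major triad there is V.
A#m: minor triad on A# = scale degree 1 → i.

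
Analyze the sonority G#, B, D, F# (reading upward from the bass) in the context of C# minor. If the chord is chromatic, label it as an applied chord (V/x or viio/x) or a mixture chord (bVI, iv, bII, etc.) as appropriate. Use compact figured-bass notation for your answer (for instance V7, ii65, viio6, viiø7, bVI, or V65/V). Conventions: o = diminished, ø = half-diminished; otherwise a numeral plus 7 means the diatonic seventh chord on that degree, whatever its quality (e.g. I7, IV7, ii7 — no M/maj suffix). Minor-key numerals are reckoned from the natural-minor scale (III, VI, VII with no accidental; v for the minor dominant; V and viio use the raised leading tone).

The pitches G#-B-D-F# form a half-diminished seventh chord rooted on G#.
G# sits a half step below A (VI in C# minor); a diminished chord there is the applied leading-tone chord of VI.

viiø7/VI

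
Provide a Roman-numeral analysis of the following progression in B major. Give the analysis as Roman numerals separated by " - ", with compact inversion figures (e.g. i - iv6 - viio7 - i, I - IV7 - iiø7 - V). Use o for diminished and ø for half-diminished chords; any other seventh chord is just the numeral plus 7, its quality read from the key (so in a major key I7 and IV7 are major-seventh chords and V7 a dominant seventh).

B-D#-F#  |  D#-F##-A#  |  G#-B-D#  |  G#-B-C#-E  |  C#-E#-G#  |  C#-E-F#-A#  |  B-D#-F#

I - V/vi - vi - ii43 - V/V - V43 - I

B-D#-F#: root B is the tonic; major triad there is I.
D#-F##-A#: chromatic; D# is V of vi, so V/vi.
G#-B-D# has root G#, degree 6 in B major, so vi.
G#-B-C#-E: root C# is the supertonic; minor seventh chord there is ii43.
C#-E#-G# is the secondary dominant of V (major triad on C#): V/V.
C#-E-F#-A#: dominant seventh chord on F# = scale degree 5 → V43.
B-D#-F#: root B is the tonic; major triad there is I.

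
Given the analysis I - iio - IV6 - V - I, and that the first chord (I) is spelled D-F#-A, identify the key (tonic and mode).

D major

The anchor chord is a major triad on D, labeled I.
If D is scale degree 1 and the mode makes that degree carry a major triad, the tonic is D and the mode is major.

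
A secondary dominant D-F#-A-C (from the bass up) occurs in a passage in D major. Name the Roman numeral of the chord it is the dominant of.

IV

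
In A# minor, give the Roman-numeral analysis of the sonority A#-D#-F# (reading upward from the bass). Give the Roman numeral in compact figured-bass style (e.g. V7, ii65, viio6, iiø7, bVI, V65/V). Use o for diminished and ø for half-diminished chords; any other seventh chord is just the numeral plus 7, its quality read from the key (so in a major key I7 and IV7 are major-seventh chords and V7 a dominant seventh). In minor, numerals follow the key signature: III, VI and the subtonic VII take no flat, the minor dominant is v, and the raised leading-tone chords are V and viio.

iv64

Stacked in thirds the chord is D#-F#-A#: a minor triad on D#.
In A# minor, D# is the subdominant; the diatonic minor triad there is iv.
With A# in the bass the chord is in second inversion, so the figured bass is 64.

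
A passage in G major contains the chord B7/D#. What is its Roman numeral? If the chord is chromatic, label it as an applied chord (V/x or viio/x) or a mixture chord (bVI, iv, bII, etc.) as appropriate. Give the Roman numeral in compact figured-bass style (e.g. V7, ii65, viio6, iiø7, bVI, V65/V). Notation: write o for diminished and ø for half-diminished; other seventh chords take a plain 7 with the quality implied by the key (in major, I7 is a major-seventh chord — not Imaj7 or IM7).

V65/vi

The pitches B-D#-F#-A form a dominant seventh chord rooted on B.
B is not a diatonic chord root with this quality in G major, but it lies a perfect fifth above E (vi), so the chord functions as an applied dominant of vi.
With D# in the bass the chord is in first inversion, so the figured bass is 65.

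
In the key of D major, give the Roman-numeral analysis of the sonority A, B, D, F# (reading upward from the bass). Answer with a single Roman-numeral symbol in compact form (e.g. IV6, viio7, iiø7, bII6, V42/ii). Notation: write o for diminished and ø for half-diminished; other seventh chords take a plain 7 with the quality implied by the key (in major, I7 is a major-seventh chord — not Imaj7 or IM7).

vi42

Stacked in thirds the chord is B-D-F#-A: a minor seventh chord on B.
In D major, B is the submediant; the diatonic minor seventh chord there is vi7.
With A in the bass the chord is in third inversion, so the figured bass is 42.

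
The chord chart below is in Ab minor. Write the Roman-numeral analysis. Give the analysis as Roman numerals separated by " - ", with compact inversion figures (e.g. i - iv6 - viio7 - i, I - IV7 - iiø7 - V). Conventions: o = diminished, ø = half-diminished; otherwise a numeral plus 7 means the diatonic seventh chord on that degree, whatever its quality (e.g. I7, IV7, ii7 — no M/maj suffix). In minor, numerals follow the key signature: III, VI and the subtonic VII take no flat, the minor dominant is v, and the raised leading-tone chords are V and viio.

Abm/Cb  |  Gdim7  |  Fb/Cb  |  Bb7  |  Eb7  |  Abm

i6 - viio7 - VI64 - V7/V - V7 - i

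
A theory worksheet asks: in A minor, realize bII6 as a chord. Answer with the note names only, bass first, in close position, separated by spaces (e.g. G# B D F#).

D F Bb

Scale degree 2 in A minor is B; lowering it a half step gives Bb. bII6 is the Neapolitan sixth — a major triad on the lowered second degree, here in its customary first inversion.
So the chord is Bb-D-F, a major triad.
The figured bass 6 indicates first inversion, placing the third (D) in the bass: D-F-Bb.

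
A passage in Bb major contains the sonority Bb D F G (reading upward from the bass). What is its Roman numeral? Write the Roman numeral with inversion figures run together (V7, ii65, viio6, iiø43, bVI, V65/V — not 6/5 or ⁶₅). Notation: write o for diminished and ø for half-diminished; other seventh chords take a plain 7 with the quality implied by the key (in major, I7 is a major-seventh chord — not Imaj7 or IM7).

vi65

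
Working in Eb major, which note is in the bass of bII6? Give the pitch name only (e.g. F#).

bII in Eb major has root Fb; the chord is Fb-Ab-Cb.
The figure 6 means first inversion — the third is in the bass.

Ab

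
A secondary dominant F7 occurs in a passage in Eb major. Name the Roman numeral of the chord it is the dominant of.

V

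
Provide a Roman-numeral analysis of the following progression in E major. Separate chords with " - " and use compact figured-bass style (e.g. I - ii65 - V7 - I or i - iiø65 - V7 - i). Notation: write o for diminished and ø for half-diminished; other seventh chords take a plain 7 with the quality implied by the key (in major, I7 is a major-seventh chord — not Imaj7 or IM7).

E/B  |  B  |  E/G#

I64 - V - I6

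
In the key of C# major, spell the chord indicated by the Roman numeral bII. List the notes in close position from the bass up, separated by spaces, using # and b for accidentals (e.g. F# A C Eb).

D F# A

bII is the Neapolitan chord — a major triad on the lowered second degree. In C# major that root is D.
So the chord is D-F#-A, a major triad.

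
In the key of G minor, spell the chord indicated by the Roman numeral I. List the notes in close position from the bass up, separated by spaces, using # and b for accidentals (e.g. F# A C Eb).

G B D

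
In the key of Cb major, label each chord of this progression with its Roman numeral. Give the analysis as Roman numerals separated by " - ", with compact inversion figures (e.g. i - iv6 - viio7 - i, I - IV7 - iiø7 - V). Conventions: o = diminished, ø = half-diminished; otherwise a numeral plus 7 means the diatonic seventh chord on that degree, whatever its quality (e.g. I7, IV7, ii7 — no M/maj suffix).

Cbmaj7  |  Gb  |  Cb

Cbmaj7: major seventh chord on Cb = scale degree 1 → I7.
Gb has root Gb, degree 5 in Cb major, so V.
Cb: major triad on Cb = scale degree 1 → I.

I7 - V - I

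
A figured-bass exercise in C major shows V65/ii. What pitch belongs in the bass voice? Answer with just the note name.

C#

The applied chord V65/ii is rooted on A: A-C#-E-G.
The figure 65 means first inversion — the third is in the bass.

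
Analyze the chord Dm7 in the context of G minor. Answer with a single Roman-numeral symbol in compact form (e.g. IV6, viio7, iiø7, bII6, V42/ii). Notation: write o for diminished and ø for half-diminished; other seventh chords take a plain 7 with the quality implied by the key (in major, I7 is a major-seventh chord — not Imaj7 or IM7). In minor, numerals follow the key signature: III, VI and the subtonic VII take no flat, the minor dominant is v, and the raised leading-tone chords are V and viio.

v7

The pitches D-F-A-C form a minor seventh chord rooted on D.
In G minor, D is the dominant; the diatonic minor seventh chord there is v7.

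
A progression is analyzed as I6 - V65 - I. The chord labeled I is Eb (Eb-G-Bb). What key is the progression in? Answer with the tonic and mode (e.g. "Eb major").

The anchor chord is a major triad on Eb, labeled I.
If Eb is scale degree 1 and the mode makes that degree carry a major triad, the tonic is Eb and the mode is major.

Eb major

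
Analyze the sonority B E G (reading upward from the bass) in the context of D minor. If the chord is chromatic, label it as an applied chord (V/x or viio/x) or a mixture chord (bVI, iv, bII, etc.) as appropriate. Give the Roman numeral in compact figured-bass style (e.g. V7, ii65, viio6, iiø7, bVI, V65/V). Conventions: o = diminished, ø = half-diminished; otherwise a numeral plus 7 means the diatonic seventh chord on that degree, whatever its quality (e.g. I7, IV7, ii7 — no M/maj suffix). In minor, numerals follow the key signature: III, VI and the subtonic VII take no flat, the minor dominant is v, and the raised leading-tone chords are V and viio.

The pitches E-G-B form a minor triad rooted on E.
E is the second degree of D minor. This is the minor supertonic, borrowed from the parallel major (the Dorian ii).
With B in the bass the chord is in second inversion, so the figured bass is 64.

ii64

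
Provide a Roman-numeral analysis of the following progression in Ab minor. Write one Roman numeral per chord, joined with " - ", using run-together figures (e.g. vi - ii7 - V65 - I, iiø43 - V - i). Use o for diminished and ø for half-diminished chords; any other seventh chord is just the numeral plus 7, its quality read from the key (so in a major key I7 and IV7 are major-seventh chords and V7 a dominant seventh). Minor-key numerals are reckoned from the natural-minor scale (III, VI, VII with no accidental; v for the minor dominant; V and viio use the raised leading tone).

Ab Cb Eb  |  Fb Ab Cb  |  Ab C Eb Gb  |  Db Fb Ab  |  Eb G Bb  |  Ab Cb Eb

i - VI - V7/iv - iv - V - i

Ab-Cb-Eb: minor triad on Ab = scale degree 1 → i.
Fb-Ab-Cb: major triad on Fb = scale degree 6 → VI.
Ab-C-Eb-Gb: a dominant seventh chord on Ab, the applied dominant of iv → V7/iv.
Db-Fb-Ab: minor triad on Db = scale degree 4 → iv.
Eb-G-Bb: major triad on Eb = scale degree 5 → V.
Ab-Cb-Eb has root Ab, degree 1 in Ab minor, so i.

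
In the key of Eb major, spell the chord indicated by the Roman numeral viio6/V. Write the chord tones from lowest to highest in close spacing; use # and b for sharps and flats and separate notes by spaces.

C Eb A

The slash marks an applied leading-tone chord: viio of V. In Eb major, V is Bb, so the leading tone to it is A, a half step below.
Building a diminished triad on A gives A-C-Eb.
With the 6 figure the chord is in first inversion; from the bass C upward in close position it reads C-Eb-A.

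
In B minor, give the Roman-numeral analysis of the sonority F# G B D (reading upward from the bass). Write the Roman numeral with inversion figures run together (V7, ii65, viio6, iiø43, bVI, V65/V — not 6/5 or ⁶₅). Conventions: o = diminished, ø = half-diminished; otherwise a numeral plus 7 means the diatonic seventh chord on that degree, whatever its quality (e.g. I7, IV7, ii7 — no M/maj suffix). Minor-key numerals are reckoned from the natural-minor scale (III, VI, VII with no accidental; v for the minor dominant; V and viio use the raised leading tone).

The pitches G-B-D-F# form a major seventh chord rooted on G.
In B minor, G is the submediant; the diatonic major seventh chord there is VI7.
With F# in the bass the chord is in third inversion, so the figured bass is 42.

VI42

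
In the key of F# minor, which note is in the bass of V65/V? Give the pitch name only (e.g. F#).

B#

The applied chord V65/V is rooted on G#: G#-B#-D#-F#.
The figure 65 means first inversion — the third is in the bass.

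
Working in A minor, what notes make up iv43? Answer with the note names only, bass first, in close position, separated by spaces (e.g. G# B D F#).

A C D F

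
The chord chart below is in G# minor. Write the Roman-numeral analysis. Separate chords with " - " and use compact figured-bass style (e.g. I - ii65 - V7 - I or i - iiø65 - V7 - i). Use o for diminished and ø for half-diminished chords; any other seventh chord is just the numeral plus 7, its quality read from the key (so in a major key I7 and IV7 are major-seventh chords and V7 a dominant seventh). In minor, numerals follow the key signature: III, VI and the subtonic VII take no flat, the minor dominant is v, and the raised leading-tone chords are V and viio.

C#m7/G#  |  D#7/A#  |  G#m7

iv43 - V43 - i7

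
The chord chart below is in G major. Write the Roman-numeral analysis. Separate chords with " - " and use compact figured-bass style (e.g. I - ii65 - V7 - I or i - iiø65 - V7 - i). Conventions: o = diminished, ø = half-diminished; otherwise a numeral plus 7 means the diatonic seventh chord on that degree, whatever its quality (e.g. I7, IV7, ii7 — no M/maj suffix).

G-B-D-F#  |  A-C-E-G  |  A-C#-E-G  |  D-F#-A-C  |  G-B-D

G-B-D-F#: major seventh chord on G = scale degree 1 → I7.
A-C-E-G has root A, degree 2 in G major, so ii7.
A-C#-E-G is the secondary dominant of V (dominant seventh chord on A): V7/V.
D-F#-A-C: root D is the dominant; dominant seventh chord there is V7.
G-B-D: root G is the tonic; major triad there is I.

I7 - ii7 - V7/V - V7 - I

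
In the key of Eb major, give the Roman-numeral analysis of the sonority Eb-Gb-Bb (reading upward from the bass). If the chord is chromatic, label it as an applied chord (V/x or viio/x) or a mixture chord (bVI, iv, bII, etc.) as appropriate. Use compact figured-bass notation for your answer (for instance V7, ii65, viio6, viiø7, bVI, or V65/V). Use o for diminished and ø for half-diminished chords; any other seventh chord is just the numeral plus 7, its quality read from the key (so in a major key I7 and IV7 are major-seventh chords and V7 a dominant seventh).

The pitches Eb-Gb-Bb form a minor triad rooted on Eb.
Eb is the first degree of Eb major. This is the minor tonic, borrowed from the parallel minor.

i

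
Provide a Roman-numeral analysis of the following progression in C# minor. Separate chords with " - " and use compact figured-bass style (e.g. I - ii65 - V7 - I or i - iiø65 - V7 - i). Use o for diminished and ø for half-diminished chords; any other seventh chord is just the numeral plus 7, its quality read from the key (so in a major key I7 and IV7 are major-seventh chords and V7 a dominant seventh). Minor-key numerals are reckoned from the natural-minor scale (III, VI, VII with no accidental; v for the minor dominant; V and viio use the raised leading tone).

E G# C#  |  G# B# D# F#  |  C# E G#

i6 - V7 - i

E-G#-C#: minor triad on C# = scale degree 1 → i6.
G#-B#-D#-F# has root G#, degree 5 in C# minor, so V7.
C#-E-G# has root C#, degree 1 in C# minor, so i.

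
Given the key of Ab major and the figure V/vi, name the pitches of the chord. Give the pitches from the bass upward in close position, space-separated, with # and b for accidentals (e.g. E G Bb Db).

C E G

V/vi is a secondary dominant — the dominant triad of vi. vi in Ab major is F, so the applied chord's root is C, a perfect fifth above.
Building a major triad on C gives C-E-G.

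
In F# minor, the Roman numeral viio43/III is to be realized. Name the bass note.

D

The applied chord viio43/III is rooted on G#: G#-B-D-F.
The figure 43 means second inversion — the fifth is in the bass.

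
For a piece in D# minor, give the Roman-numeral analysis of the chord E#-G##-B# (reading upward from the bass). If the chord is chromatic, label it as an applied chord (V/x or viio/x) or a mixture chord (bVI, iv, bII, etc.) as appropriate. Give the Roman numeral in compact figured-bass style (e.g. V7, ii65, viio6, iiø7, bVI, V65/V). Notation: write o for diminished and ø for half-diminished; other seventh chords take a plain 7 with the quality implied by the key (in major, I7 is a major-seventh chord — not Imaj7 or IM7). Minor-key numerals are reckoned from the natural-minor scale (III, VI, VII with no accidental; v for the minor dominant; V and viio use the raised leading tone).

The pitches E#-G##-B# form a major triad rooted on E#.
E# is not a diatonic chord root with this quality in D# minor, but it lies a perfect fifth above A# (V), so the chord functions as an applied dominant of V.

V/V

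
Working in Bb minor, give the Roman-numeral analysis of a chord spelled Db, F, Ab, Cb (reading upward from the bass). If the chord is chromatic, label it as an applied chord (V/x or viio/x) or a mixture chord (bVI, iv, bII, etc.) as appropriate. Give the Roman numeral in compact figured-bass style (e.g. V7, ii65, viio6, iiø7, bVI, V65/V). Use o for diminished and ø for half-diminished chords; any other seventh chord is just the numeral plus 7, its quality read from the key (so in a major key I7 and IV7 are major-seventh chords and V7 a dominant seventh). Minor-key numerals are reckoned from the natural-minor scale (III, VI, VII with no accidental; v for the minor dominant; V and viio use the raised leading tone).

The pitches Db-F-Ab-Cb form a dominant seventh chord rooted on Db.
Db is not a diatonic chord root with this quality in Bb minor, but it lies a perfect fifth above Gb (VI), so the chord functions as an applied dominant of VI.

V7/VI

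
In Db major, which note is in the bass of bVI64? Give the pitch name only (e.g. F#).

Fb

bVI in Db major has root Bbb; the chord is Bbb-Db-Fb.
The figure 64 means second inversion — the fifth is in the bass.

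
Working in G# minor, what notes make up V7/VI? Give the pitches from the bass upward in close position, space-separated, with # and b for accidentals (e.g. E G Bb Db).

The slash means an applied dominant: we want the dominant of VI. In G# minor, VI is E major, and its dominant is built on B.
Building a dominant seventh chord on B gives B-D#-F#-A.

B D# F# A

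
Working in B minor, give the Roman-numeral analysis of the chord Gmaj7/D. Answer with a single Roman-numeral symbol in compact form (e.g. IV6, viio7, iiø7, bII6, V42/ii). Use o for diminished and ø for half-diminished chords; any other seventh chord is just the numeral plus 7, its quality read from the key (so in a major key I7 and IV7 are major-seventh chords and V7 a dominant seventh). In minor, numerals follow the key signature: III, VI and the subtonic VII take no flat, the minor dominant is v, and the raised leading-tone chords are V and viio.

VI43

The pitches G-B-D-F# form a major seventh chord rooted on G.
G is scale degree 6 in B minor, and a major seventh chord on that degree is written VI7.
With D in the bass the chord is in second inversion, so the figured bass is 43.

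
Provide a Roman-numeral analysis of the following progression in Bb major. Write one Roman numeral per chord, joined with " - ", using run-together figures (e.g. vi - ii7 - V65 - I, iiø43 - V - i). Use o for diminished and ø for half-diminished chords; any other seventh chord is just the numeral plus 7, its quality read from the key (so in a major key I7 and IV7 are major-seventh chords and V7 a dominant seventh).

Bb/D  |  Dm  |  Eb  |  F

Bb/D: major triad on Bb = scale degree 1 → I6.
Dm has root D, degree 3 in Bb major, so iii.
Eb: root Eb is the subdominant; major triad there is IV.
F: root F is the dominant; major triad there is V.

I6 - iii - IV - V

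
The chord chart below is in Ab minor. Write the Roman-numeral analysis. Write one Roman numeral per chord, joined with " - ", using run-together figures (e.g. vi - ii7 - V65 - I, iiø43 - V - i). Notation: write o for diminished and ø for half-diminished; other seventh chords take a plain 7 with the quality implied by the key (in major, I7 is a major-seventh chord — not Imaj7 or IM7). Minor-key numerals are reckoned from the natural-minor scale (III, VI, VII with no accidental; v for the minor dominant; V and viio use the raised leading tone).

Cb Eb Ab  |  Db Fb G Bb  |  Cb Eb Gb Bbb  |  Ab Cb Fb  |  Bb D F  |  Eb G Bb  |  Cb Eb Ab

Cb-Eb-Ab has root Ab, degree 1 in Ab minor, so i6.
Db-Fb-G-Bb: root G is the leading tone; fully diminished seventh chord there is viio43.
Cb-Eb-Gb-Bbb: a dominant seventh chord on Cb, the applied dominant of VI → V7/VI.
Ab-Cb-Fb: root Fb is the submediant; major triad there is VI6.
Bb-D-F: a major triad on Bb, the applied dominant of V → V/V.
Eb-G-Bb: major triad on Eb = scale degree 5 → V.
Cb-Eb-Ab has root Ab, degree 1 in Ab minor, so i6.

i6 - viio43 - V7/VI - VI6 - V/V - V - i6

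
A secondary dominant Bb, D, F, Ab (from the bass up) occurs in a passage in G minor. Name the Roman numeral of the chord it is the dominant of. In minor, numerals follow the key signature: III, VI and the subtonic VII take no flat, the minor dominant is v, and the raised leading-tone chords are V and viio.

VI

The chord is a dominant seventh chord on Bb.
A dominant resolves down a perfect fifth: Bb → Eb. In G minor, Eb is scale degree 6, i.e. VI.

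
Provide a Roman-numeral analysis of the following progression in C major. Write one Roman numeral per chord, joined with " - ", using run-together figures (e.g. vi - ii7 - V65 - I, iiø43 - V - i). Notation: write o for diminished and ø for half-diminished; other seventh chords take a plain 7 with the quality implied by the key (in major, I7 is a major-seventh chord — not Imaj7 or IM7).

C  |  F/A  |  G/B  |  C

I - IV6 - V6 - I

C: root C is the tonic; major triad there is I.
F/A: root F is the subdominant; major triad there is IV6.
G/B: major triad on G = scale degree 5 → V6.
C: major triad on C = scale degree 1 → I.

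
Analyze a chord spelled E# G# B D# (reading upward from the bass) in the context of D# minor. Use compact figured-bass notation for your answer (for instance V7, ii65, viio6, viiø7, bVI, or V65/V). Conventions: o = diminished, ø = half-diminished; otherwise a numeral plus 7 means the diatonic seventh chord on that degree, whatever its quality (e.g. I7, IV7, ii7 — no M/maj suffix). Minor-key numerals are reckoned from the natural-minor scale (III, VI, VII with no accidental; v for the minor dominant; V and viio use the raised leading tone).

iiø7

The pitches E#-G#-B-D# form a half-diminished seventh chord rooted on E#.
E# is scale degree 2 in D# minor, and a half-diminished seventh chord on that degree is written iiø7.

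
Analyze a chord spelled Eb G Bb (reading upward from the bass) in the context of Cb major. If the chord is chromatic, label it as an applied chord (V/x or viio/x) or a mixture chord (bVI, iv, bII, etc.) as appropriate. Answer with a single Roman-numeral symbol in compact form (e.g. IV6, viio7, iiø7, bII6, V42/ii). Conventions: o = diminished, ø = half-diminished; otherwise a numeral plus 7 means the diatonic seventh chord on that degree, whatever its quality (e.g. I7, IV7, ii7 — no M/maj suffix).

The pitches Eb-G-Bb form a major triad rooted on Eb.
Eb is not a diatonic chord root with this quality in Cb major, but it lies a perfect fifth above Ab (vi), so the chord functions as an applied dominant of vi.

V/vi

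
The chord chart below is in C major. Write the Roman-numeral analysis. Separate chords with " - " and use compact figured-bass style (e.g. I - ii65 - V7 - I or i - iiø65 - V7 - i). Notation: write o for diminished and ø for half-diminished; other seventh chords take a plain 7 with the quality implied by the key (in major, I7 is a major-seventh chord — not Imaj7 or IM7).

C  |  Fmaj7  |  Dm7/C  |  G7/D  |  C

C: root C is the tonic; major triad there is I.
Fmaj7 has root F, degree 4 in C major, so IV7.
Dm7/C: minor seventh chord on D = scale degree 2 → ii42.
G7/D has root G, degree 5 in C major, so V43.
C has root C, degree 1 in C major, so I.

I - IV7 - ii42 - V43 - I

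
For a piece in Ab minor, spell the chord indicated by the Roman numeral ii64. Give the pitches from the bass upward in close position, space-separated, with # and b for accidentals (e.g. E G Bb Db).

F Bb Db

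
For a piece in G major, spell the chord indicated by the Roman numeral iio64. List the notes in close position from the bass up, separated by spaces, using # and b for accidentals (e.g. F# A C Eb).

Eb A C

iio64 is the diminished supertonic triad, borrowed from the parallel minor. In G major that root is A.
So the chord is A-C-Eb.
The figured bass 64 indicates second inversion, placing the fifth (Eb) in the bass: Eb-A-C.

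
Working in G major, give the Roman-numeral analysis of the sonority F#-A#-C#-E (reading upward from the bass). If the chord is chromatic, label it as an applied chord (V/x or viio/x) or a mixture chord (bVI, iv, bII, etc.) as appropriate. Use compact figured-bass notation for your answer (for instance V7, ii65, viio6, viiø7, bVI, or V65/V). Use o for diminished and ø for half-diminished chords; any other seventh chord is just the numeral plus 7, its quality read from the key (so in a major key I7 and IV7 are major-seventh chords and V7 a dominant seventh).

V7/iii

Stacked in thirds the chord is F#-A#-C#-E: a dominant seventh chord on F#.
F# is not a diatonic chord root with this quality in G major, but it lies a perfect fifth above B (iii), so the chord functions as an applied dominant of iii.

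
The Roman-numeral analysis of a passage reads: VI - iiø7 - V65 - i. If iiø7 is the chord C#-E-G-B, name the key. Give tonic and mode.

B minor

The anchor chord is a half-diminished seventh chord on C#, labeled iiø7.
If C# is scale degree 2 and the mode makes that degree carry a half-diminished seventh chord, the tonic is B and the mode is minor.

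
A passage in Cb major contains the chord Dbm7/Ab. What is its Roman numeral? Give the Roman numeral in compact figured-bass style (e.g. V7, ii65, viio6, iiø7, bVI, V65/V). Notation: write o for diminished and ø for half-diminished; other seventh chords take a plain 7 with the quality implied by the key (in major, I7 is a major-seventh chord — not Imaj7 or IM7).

ii43

The pitches Db-Fb-Ab-Cb form a minor seventh chord rooted on Db.
Db is scale degree 2 in Cb major, and a minor seventh chord on that degree is written ii7.
With Ab in the bass the chord is in second inversion, so the figured bass is 43.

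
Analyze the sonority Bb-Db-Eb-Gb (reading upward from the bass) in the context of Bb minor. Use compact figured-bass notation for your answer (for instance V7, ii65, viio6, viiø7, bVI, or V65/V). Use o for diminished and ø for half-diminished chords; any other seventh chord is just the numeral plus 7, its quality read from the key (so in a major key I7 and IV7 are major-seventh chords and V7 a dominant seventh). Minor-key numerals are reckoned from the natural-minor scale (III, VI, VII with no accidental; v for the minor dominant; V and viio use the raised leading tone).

iv43

Stacked in thirds the chord is Eb-Gb-Bb-Db: a minor seventh chord on Eb.
In Bb minor, Eb is the subdominant; the diatonic minor seventh chord there is iv7.
With Bb in the bass the chord is in second inversion, so the figured bass is 43.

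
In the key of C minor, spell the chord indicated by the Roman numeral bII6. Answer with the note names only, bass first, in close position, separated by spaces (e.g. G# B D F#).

bII6 is the Neapolitan sixth — a major triad on the lowered second degree, here in its customary first inversion. In C minor that root is Db.
So the chord is Db-F-Ab.
With the 6 figure the chord is in first inversion; from the bass F upward in close position it reads F-Ab-Db.

F Ab Db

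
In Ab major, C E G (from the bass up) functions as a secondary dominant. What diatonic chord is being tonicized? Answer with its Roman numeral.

vi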